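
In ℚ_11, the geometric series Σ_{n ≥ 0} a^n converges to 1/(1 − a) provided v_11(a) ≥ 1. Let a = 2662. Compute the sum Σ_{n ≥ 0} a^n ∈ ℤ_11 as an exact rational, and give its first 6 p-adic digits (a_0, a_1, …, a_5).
Σ a^n = 1/(1 − a) = -1/2661;  first 6 digits = (1, 0, 0, 2, 0, 0)

v_11(a) = 3 ≥ 1, so the series converges in ℤ_11 to 1/(1 − a) = 1/(1 − 2662) = -1/2661. Expand this rational in ℤ_11: compute digits iteratively via d_i = x_i mod 11, x_{i+1} = (x_i − d_i)/11. The first 6 digits are (1, 0, 0, 2, 0, 0).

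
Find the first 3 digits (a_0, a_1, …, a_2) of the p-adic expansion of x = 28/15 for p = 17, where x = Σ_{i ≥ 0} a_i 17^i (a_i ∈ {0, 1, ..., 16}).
(a_0, …, a_2) = (3, 9, 4)

v_17(28/15) = 0 (numerator and denominator both coprime to 17), so x ∈ ℤ_17^×. Compute digits iteratively via a_i = x_i mod 17, x_{i+1} = (x_i − a_i)/17, with x_0 = x:
  x_0 = 28/15;  a_0 = 3;  x_1 = (x_0 − 3)/17 = -1/15
  x_1 = -1/15;  a_1 = 9;  x_2 = (x_1 − 9)/17 = -8/15
  x_2 = -8/15;  a_2 = 4;  x_3 = (x_2 − 4)/17 = -4/15
Digits: (3, 9, 4).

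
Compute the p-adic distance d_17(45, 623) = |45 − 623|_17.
d_17(45, 623) = 1/289

Step 1 — x − y = 45 − 623 = -578. Step 2 — v_17(-578) = 2 (factor: -578 = −(17^2 · 2); the sign does not affect v_p). Step 3 — |x − y|_17 = 17^{-2} = 1/289.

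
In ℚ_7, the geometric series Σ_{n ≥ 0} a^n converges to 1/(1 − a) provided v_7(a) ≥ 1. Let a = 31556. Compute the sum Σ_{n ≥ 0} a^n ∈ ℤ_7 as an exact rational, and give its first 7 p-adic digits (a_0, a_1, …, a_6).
Σ a^n = 1/(1 − a) = -1/31555;  first 7 digits = (1, 0, 0, 1, 6, 1, 1)

v_7(a) = 3 ≥ 1, so the series converges in ℤ_7 to 1/(1 − a) = 1/(1 − 31556) = -1/31555. Expand this rational in ℤ_7: compute digits iteratively via d_i = x_i mod 7, x_{i+1} = (x_i − d_i)/7. The first 7 digits are (1, 0, 0, 1, 6, 1, 1).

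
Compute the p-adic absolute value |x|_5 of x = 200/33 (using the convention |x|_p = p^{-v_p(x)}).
|200/33|_5 = 1/25

Step 1 — compute v_5(x) by factoring powers of 5 out of the numerator and denominator: v_5(200/33) = 2. Step 2 — apply |x|_p = p^{-v_p(x)} = 5^{-2} = 1/25.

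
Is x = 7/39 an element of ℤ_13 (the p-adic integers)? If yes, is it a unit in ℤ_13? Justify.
x ∉ ℤ_13 (v_13(x) = -1 < 0)

ℤ_13 = {x ∈ ℚ_13 : v_13(x) ≥ 0} and ℤ_13^× = {x ∈ ℤ_13 : v_13(x) = 0}. Here v_13(7/39) = v_13(num) − v_13(den) = -1; compare against these criteria.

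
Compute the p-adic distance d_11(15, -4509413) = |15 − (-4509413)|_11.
d_11(15, -4509413) = 1/161051

Step 1 — x − y = 15 − (-4509413) = 4509428. Step 2 — v_11(4509428) = 5 (factor: 4509428 = (11^5 · 28); the sign does not affect v_p). Step 3 — |x − y|_11 = 11^{-5} = 1/161051.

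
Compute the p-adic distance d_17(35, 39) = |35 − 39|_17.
d_17(35, 39) = 1

Step 1 — x − y = 35 − 39 = -4. Step 2 — v_17(-4) = 0 (factor: -4 = −(17^0 · 4); the sign does not affect v_p). Step 3 — |x − y|_17 = 17^{0} = 1.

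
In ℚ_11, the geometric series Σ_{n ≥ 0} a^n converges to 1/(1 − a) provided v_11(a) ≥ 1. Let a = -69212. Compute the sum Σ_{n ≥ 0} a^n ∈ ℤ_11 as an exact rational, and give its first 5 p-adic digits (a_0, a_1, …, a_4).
Σ a^n = 1/(1 − a) = 1/69213;  first 5 digits = (1, 0, 0, 3, 6)

v_11(a) = 3 ≥ 1, so the series converges in ℤ_11 to 1/(1 − a) = 1/(1 − (-69212)) = 1/69213. Expand this rational in ℤ_11: compute digits iteratively via d_i = x_i mod 11, x_{i+1} = (x_i − d_i)/11. The first 5 digits are (1, 0, 0, 3, 6).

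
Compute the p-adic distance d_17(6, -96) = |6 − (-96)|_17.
d_17(6, -96) = 1/17

Step 1 — x − y = 6 − (-96) = 102. Step 2 — v_17(102) = 1 (factor: 102 = (17^1 · 6); the sign does not affect v_p). Step 3 — |x − y|_17 = 17^{-1} = 1/17.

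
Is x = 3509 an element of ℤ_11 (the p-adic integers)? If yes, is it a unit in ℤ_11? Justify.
x ∈ ℤ_11 but not a unit; v_11(x) = 2 > 0

ℤ_11 = {x ∈ ℚ_11 : v_11(x) ≥ 0} and ℤ_11^× = {x ∈ ℤ_11 : v_11(x) = 0}. Here v_11(3509) = v_11(num) − v_11(den) = 2; compare against these criteria.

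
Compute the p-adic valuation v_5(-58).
v_5(-58) = 0

v_5(n) is the largest exponent k such that 5^k divides n. Factor out: -58 = -5^0 · 58. (Sign doesn't affect v_p.) So v_5(-58) = 0.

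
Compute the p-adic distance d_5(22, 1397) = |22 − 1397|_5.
d_5(22, 1397) = 1/125

Step 1 — x − y = 22 − 1397 = -1375. Step 2 — v_5(-1375) = 3 (factor: -1375 = −(5^3 · 11); the sign does not affect v_p). Step 3 — |x − y|_5 = 5^{-3} = 1/125.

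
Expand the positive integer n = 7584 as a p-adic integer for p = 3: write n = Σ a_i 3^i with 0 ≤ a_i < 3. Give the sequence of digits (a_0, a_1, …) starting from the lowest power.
(a_0, a_1, …) = (0, 2, 2, 1, 0, 1, 1, 0, 1)

Repeated division by 3 gives the digits low-to-high: 7584 = 2·3^1 + 2·3^2 + 1·3^3 + 1·3^5 + 1·3^6 + 1·3^8. Digit sequence: (0, 2, 2, 1, 0, 1, 1, 0, 1).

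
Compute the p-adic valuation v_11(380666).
v_11(380666) = 4

v_11(n) is the largest exponent k such that 11^k divides n. Factor out: 380666 = 11^4 · 26. (Sign doesn't affect v_p.) So v_11(380666) = 4.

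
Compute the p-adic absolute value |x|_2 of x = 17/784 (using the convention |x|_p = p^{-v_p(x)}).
|17/784|_2 = 16

Step 1 — compute v_2(x) by factoring powers of 2 out of the numerator and denominator: v_2(17/784) = -4. Step 2 — apply |x|_p = p^{-v_p(x)} = 2^{4} = 16.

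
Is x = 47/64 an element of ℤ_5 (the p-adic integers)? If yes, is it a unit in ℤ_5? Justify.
x ∈ ℤ_5^× (unit); v_5(x) = 0

ℤ_5 = {x ∈ ℚ_5 : v_5(x) ≥ 0} and ℤ_5^× = {x ∈ ℤ_5 : v_5(x) = 0}. Here v_5(47/64) = v_5(num) − v_5(den) = 0; compare against these criteria.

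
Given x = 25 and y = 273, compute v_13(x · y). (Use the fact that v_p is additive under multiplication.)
v_13(6825) = 1

v_p(x) = 0 (factor: 25 = 13^0 · 25); v_p(y) = 1 (factor: 273 = 13^1 · 21). Additivity: v_p(xy) = v_p(x) + v_p(y) = 0 + 1 = 1. (Direct check: xy = 6825 = 13^1 · (525).)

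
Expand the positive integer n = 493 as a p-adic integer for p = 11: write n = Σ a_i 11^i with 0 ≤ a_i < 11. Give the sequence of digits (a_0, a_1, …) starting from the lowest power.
(a_0, a_1, …) = (9, 0, 4)

Repeated division by 11 gives the digits low-to-high: 493 = 9 + 4·11^2. Digit sequence: (9, 0, 4).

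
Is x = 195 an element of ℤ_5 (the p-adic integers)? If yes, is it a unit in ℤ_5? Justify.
x ∈ ℤ_5 but not a unit; v_5(x) = 1 > 0

ℤ_5 = {x ∈ ℚ_5 : v_5(x) ≥ 0} and ℤ_5^× = {x ∈ ℤ_5 : v_5(x) = 0}. Here v_5(195) = v_5(num) − v_5(den) = 1; compare against these criteria.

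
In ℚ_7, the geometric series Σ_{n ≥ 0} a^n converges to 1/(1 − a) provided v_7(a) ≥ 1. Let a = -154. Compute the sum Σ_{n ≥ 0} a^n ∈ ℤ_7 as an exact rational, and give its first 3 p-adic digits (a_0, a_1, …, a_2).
Σ a^n = 1/(1 − a) = 1/155;  first 3 digits = (1, 6, 4)

v_7(a) = 1 ≥ 1, so the series converges in ℤ_7 to 1/(1 − a) = 1/(1 − (-154)) = 1/155. Expand this rational in ℤ_7: compute digits iteratively via d_i = x_i mod 7, x_{i+1} = (x_i − d_i)/7. The first 3 digits are (1, 6, 4).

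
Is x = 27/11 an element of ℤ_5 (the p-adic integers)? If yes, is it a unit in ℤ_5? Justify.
x ∈ ℤ_5^× (unit); v_5(x) = 0

ℤ_5 = {x ∈ ℚ_5 : v_5(x) ≥ 0} and ℤ_5^× = {x ∈ ℤ_5 : v_5(x) = 0}. Here v_5(27/11) = v_5(num) − v_5(den) = 0; compare against these criteria.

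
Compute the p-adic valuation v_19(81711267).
v_19(81711267) = 5

v_19(n) is the largest exponent k such that 19^k divides n. Factor out: 81711267 = 19^5 · 33. (Sign doesn't affect v_p.) So v_19(81711267) = 5.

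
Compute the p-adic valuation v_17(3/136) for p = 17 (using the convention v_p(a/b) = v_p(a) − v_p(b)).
v_17(3/136) = -1

Factor powers of 17 from the numerator and denominator of the reduced fraction: 3 = 17^0 · 3 and 136 = 17^1 · 8. Apply v_p(a/b) = v_p(a) − v_p(b): v_17(3/136) = 0 − 1 = -1.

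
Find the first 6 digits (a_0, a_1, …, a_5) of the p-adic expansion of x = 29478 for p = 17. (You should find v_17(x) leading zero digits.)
(a_0, …, a_5) = (0, 0, 0, 6, 0, 0)

v_17(29478) = 3, so a_0 = ... = a_2 = 0. Factor out: x = 17^3 · u with u = 6 a unit in ℤ_17. Expand u iteratively via a_{v+i} = u_i mod 17, u_{i+1} = (u_i − a_{v+i})/17:
  u_0 = 6;  a_3 = 6;  u_1 = (u_0 − 6)/17 = 0
  u_1 = 0;  a_4 = 0;  u_2 = (u_1 − 0)/17 = 0
  u_2 = 0;  a_5 = 0;  u_3 = (u_2 − 0)/17 = 0
Digits: (0, 0, 0, 6, 0, 0).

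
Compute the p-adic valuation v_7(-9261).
v_7(-9261) = 3

v_7(n) is the largest exponent k such that 7^k divides n. Factor out: -9261 = -7^3 · 27. (Sign doesn't affect v_p.) So v_7(-9261) = 3.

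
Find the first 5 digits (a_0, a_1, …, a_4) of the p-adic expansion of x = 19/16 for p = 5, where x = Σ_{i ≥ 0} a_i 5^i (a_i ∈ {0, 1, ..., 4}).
(a_0, …, a_4) = (4, 1, 0, 4, 2)

v_5(19/16) = 0 (numerator and denominator both coprime to 5), so x ∈ ℤ_5^×. Compute digits iteratively via a_i = x_i mod 5, x_{i+1} = (x_i − a_i)/5, with x_0 = x:
  x_0 = 19/16;  a_0 = 4;  x_1 = (x_0 − 4)/5 = -9/16
  x_1 = -9/16;  a_1 = 1;  x_2 = (x_1 − 1)/5 = -5/16
  x_2 = -5/16;  a_2 = 0;  x_3 = (x_2 − 0)/5 = -1/16
  x_3 = -1/16;  a_3 = 4;  x_4 = (x_3 − 4)/5 = -13/16
  x_4 = -13/16;  a_4 = 2;  x_5 = (x_4 − 2)/5 = -9/16
Digits: (4, 1, 0, 4, 2).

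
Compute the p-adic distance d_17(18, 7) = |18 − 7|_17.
d_17(18, 7) = 1

Step 1 — x − y = 18 − 7 = 11. Step 2 — v_17(11) = 0 (factor: 11 = (17^0 · 11); the sign does not affect v_p). Step 3 — |x − y|_17 = 17^{0} = 1.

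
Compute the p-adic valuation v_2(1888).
v_2(1888) = 5

v_2(n) is the largest exponent k such that 2^k divides n. Factor out: 1888 = 2^5 · 59. (Sign doesn't affect v_p.) So v_2(1888) = 5.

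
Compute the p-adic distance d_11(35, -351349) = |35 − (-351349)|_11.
d_11(35, -351349) = 1/14641

Step 1 — x − y = 35 − (-351349) = 351384. Step 2 — v_11(351384) = 4 (factor: 351384 = (11^4 · 24); the sign does not affect v_p). Step 3 — |x − y|_11 = 11^{-4} = 1/14641.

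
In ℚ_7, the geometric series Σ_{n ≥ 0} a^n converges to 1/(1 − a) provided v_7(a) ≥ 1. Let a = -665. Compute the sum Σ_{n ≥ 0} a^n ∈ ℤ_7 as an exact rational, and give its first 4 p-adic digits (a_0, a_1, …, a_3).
Σ a^n = 1/(1 − a) = 1/666;  first 4 digits = (1, 3, 2, 5)

v_7(a) = 1 ≥ 1, so the series converges in ℤ_7 to 1/(1 − a) = 1/(1 − (-665)) = 1/666. Expand this rational in ℤ_7: compute digits iteratively via d_i = x_i mod 7, x_{i+1} = (x_i − d_i)/7. The first 4 digits are (1, 3, 2, 5).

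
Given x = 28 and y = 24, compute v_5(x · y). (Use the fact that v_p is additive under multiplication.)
v_5(672) = 0

v_p(x) = 0 (factor: 28 = 5^0 · 28); v_p(y) = 0 (factor: 24 = 5^0 · 24). Additivity: v_p(xy) = v_p(x) + v_p(y) = 0 + 0 = 0. (Direct check: xy = 672 = 5^0 · (672).)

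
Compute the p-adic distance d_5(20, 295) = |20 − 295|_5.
d_5(20, 295) = 1/25

Step 1 — x − y = 20 − 295 = -275. Step 2 — v_5(-275) = 2 (factor: -275 = −(5^2 · 11); the sign does not affect v_p). Step 3 — |x − y|_5 = 5^{-2} = 1/25.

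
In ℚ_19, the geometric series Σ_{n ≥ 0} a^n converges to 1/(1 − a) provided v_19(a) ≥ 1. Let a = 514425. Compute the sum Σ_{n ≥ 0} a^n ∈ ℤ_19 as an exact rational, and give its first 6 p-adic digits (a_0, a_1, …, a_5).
Σ a^n = 1/(1 − a) = -1/514424;  first 6 digits = (1, 0, 0, 18, 3, 0)

v_19(a) = 3 ≥ 1, so the series converges in ℤ_19 to 1/(1 − a) = 1/(1 − 514425) = -1/514424. Expand this rational in ℤ_19: compute digits iteratively via d_i = x_i mod 19, x_{i+1} = (x_i − d_i)/19. The first 6 digits are (1, 0, 0, 18, 3, 0).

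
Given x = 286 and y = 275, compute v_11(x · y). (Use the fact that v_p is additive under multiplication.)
v_11(78650) = 2

v_p(x) = 1 (factor: 286 = 11^1 · 26); v_p(y) = 1 (factor: 275 = 11^1 · 25). Additivity: v_p(xy) = v_p(x) + v_p(y) = 1 + 1 = 2. (Direct check: xy = 78650 = 11^2 · (650).)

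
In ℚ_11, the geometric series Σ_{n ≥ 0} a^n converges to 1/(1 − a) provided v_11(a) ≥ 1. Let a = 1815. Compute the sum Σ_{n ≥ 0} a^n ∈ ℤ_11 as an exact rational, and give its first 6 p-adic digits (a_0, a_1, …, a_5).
Σ a^n = 1/(1 − a) = -1/1814;  first 6 digits = (1, 0, 4, 1, 5, 9)

v_11(a) = 2 ≥ 1, so the series converges in ℤ_11 to 1/(1 − a) = 1/(1 − 1815) = -1/1814. Expand this rational in ℤ_11: compute digits iteratively via d_i = x_i mod 11, x_{i+1} = (x_i − d_i)/11. The first 6 digits are (1, 0, 4, 1, 5, 9).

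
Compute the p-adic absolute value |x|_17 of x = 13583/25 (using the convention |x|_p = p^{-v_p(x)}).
|13583/25|_17 = 1/289

Step 1 — compute v_17(x) by factoring powers of 17 out of the numerator and denominator: v_17(13583/25) = 2. Step 2 — apply |x|_p = p^{-v_p(x)} = 17^{-2} = 1/289.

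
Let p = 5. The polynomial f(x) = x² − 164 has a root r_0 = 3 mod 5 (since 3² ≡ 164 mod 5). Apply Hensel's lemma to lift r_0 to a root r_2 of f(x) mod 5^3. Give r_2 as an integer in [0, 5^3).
r_2 = 108 (mod 125)

Hensel's recurrence: r_{i+1} = r_i − f(r_i)·(f′(r_i))^{-1} mod 5^{i+2}, with f′(x) = 2x. Iterate:
  r_0 = 3 (mod 5)
  r_1 = 8 (mod 25)
  r_2 = 108 (mod 125)
Final: r_2 = 108, and one checks f(r_2) ≡ 0 mod 5^3.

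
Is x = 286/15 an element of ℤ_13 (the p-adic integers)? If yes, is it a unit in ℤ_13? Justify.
x ∈ ℤ_13 but not a unit; v_13(x) = 1 > 0

ℤ_13 = {x ∈ ℚ_13 : v_13(x) ≥ 0} and ℤ_13^× = {x ∈ ℤ_13 : v_13(x) = 0}. Here v_13(286/15) = v_13(num) − v_13(den) = 1; compare against these criteria.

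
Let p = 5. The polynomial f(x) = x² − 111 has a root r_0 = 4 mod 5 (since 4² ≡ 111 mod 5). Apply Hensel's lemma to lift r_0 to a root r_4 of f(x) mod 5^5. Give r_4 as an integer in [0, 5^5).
r_4 = 2644 (mod 3125)

Hensel's recurrence: r_{i+1} = r_i − f(r_i)·(f′(r_i))^{-1} mod 5^{i+2}, with f′(x) = 2x. Iterate:
  r_0 = 4 (mod 5)
  r_1 = 19 (mod 25)
  r_2 = 19 (mod 125)
  r_3 = 144 (mod 625)
  r_4 = 2644 (mod 3125)
Final: r_4 = 2644, and one checks f(r_4) ≡ 0 mod 5^5.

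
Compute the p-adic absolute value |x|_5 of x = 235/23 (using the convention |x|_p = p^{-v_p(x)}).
|235/23|_5 = 1/5

Step 1 — compute v_5(x) by factoring powers of 5 out of the numerator and denominator: v_5(235/23) = 1. Step 2 — apply |x|_p = p^{-v_p(x)} = 5^{-1} = 1/5.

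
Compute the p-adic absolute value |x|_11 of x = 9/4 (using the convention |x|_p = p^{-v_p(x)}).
|9/4|_11 = 1

Step 1 — compute v_11(x) by factoring powers of 11 out of the numerator and denominator: v_11(9/4) = 0. Step 2 — apply |x|_p = p^{-v_p(x)} = 11^{0} = 1.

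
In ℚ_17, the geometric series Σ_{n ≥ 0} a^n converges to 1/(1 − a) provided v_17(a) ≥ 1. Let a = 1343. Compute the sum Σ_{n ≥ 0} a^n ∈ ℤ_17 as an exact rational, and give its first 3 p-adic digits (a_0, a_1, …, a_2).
Σ a^n = 1/(1 − a) = -1/1342;  first 3 digits = (1, 11, 6)

v_17(a) = 1 ≥ 1, so the series converges in ℤ_17 to 1/(1 − a) = 1/(1 − 1343) = -1/1342. Expand this rational in ℤ_17: compute digits iteratively via d_i = x_i mod 17, x_{i+1} = (x_i − d_i)/17. The first 3 digits are (1, 11, 6).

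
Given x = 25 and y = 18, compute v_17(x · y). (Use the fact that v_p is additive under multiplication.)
v_17(450) = 0

v_p(x) = 0 (factor: 25 = 17^0 · 25); v_p(y) = 0 (factor: 18 = 17^0 · 18). Additivity: v_p(xy) = v_p(x) + v_p(y) = 0 + 0 = 0. (Direct check: xy = 450 = 17^0 · (450).)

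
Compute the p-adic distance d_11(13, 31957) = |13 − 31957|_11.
d_11(13, 31957) = 1/1331

Step 1 — x − y = 13 − 31957 = -31944. Step 2 — v_11(-31944) = 3 (factor: -31944 = −(11^3 · 24); the sign does not affect v_p). Step 3 — |x − y|_11 = 11^{-3} = 1/1331.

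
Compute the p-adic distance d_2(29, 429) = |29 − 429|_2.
d_2(29, 429) = 1/16

Step 1 — x − y = 29 − 429 = -400. Step 2 — v_2(-400) = 4 (factor: -400 = −(2^4 · 25); the sign does not affect v_p). Step 3 — |x − y|_2 = 2^{-4} = 1/16.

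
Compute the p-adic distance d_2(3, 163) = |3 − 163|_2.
d_2(3, 163) = 1/32

Step 1 — x − y = 3 − 163 = -160. Step 2 — v_2(-160) = 5 (factor: -160 = −(2^5 · 5); the sign does not affect v_p). Step 3 — |x − y|_2 = 2^{-5} = 1/32.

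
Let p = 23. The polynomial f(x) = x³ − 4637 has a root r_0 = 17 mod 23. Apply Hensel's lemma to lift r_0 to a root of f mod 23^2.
r_1 = 132 (mod 529)

Hensel: r_{i+1} = r_i − f(r_i)/f′(r_i) mod 23^{i+2}, where f′(x) = 3x². Iterate:
  r_0 = 17 (mod 23)
  r_1 = 132 (mod 529)
Final: r = 132 with f(r) ≡ 0 mod 23^2.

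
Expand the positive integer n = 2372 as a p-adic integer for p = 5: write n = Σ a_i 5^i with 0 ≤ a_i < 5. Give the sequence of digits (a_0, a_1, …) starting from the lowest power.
(a_0, a_1, …) = (2, 4, 4, 3, 3)

Repeated division by 5 gives the digits low-to-high: 2372 = 2 + 4·5^1 + 4·5^2 + 3·5^3 + 3·5^4. Digit sequence: (2, 4, 4, 3, 3).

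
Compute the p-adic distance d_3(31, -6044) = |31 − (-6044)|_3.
d_3(31, -6044) = 1/243

Step 1 — x − y = 31 − (-6044) = 6075. Step 2 — v_3(6075) = 5 (factor: 6075 = (3^5 · 25); the sign does not affect v_p). Step 3 — |x − y|_3 = 3^{-5} = 1/243.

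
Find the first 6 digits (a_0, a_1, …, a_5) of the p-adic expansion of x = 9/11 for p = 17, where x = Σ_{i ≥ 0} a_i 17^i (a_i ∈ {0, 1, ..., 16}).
(a_0, …, a_5) = (7, 12, 7, 15, 13, 10)

v_17(9/11) = 0 (numerator and denominator both coprime to 17), so x ∈ ℤ_17^×. Compute digits iteratively via a_i = x_i mod 17, x_{i+1} = (x_i − a_i)/17, with x_0 = x:
  x_0 = 9/11;  a_0 = 7;  x_1 = (x_0 − 7)/17 = -4/11
  x_1 = -4/11;  a_1 = 12;  x_2 = (x_1 − 12)/17 = -8/11
  x_2 = -8/11;  a_2 = 7;  x_3 = (x_2 − 7)/17 = -5/11
  x_3 = -5/11;  a_3 = 15;  x_4 = (x_3 − 15)/17 = -10/11
  x_4 = -10/11;  a_4 = 13;  x_5 = (x_4 − 13)/17 = -9/11
  x_5 = -9/11;  a_5 = 10;  x_6 = (x_5 − 10)/17 = -7/11
Digits: (7, 12, 7, 15, 13, 10).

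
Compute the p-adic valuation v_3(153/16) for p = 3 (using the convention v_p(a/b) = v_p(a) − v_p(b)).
v_3(153/16) = 2

Factor powers of 3 from the numerator and denominator of the reduced fraction: 153 = 3^2 · 17 and 16 = 3^0 · 16. Apply v_p(a/b) = v_p(a) − v_p(b): v_3(153/16) = 2 − 0 = 2.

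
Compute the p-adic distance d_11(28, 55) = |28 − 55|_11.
d_11(28, 55) = 1

Step 1 — x − y = 28 − 55 = -27. Step 2 — v_11(-27) = 0 (factor: -27 = −(11^0 · 27); the sign does not affect v_p). Step 3 — |x − y|_11 = 11^{0} = 1.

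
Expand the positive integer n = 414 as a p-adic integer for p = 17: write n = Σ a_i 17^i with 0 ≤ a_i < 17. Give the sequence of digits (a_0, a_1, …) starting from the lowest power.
(a_0, a_1, …) = (6, 7, 1)

Repeated division by 17 gives the digits low-to-high: 414 = 6 + 7·17^1 + 1·17^2. Digit sequence: (6, 7, 1).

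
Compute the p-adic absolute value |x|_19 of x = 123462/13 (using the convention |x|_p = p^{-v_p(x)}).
|123462/13|_19 = 1/6859

Step 1 — compute v_19(x) by factoring powers of 19 out of the numerator and denominator: v_19(123462/13) = 3. Step 2 — apply |x|_p = p^{-v_p(x)} = 19^{-3} = 1/6859.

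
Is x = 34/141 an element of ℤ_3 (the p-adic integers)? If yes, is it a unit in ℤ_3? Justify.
x ∉ ℤ_3 (v_3(x) = -1 < 0)

ℤ_3 = {x ∈ ℚ_3 : v_3(x) ≥ 0} and ℤ_3^× = {x ∈ ℤ_3 : v_3(x) = 0}. Here v_3(34/141) = v_3(num) − v_3(den) = -1; compare against these criteria.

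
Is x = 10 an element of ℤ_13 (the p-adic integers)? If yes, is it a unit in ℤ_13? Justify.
x ∈ ℤ_13^× (unit); v_13(x) = 0

ℤ_13 = {x ∈ ℚ_13 : v_13(x) ≥ 0} and ℤ_13^× = {x ∈ ℤ_13 : v_13(x) = 0}. Here v_13(10) = v_13(num) − v_13(den) = 0; compare against these criteria.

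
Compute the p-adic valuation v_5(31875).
v_5(31875) = 4

v_5(n) is the largest exponent k such that 5^k divides n. Factor out: 31875 = 5^4 · 51. (Sign doesn't affect v_p.) So v_5(31875) = 4.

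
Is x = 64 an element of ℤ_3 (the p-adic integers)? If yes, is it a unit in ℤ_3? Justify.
x ∈ ℤ_3^× (unit); v_3(x) = 0

ℤ_3 = {x ∈ ℚ_3 : v_3(x) ≥ 0} and ℤ_3^× = {x ∈ ℤ_3 : v_3(x) = 0}. Here v_3(64) = v_3(num) − v_3(den) = 0; compare against these criteria.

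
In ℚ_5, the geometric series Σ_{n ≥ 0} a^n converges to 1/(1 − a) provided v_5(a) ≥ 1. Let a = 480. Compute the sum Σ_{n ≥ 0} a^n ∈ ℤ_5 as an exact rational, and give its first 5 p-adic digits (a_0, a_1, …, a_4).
Σ a^n = 1/(1 − a) = -1/479;  first 5 digits = (1, 1, 0, 3, 2)

v_5(a) = 1 ≥ 1, so the series converges in ℤ_5 to 1/(1 − a) = 1/(1 − 480) = -1/479. Expand this rational in ℤ_5: compute digits iteratively via d_i = x_i mod 5, x_{i+1} = (x_i − d_i)/5. The first 5 digits are (1, 1, 0, 3, 2).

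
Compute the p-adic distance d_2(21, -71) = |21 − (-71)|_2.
d_2(21, -71) = 1/4

Step 1 — x − y = 21 − (-71) = 92. Step 2 — v_2(92) = 2 (factor: 92 = (2^2 · 23); the sign does not affect v_p). Step 3 — |x − y|_2 = 2^{-2} = 1/4.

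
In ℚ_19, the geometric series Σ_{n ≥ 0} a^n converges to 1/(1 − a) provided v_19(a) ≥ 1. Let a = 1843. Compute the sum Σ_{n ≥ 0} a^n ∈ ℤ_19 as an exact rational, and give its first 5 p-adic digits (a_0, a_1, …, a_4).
Σ a^n = 1/(1 − a) = -1/1842;  first 5 digits = (1, 2, 9, 9, 7)

v_19(a) = 1 ≥ 1, so the series converges in ℤ_19 to 1/(1 − a) = 1/(1 − 1843) = -1/1842. Expand this rational in ℤ_19: compute digits iteratively via d_i = x_i mod 19, x_{i+1} = (x_i − d_i)/19. The first 5 digits are (1, 2, 9, 9, 7).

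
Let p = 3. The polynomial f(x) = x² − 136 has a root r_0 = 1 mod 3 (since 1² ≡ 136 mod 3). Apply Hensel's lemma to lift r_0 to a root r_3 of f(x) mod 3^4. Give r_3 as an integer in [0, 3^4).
r_3 = 28 (mod 81)

Hensel's recurrence: r_{i+1} = r_i − f(r_i)·(f′(r_i))^{-1} mod 3^{i+2}, with f′(x) = 2x. Iterate:
  r_0 = 1 (mod 3)
  r_1 = 1 (mod 9)
  r_2 = 1 (mod 27)
  r_3 = 28 (mod 81)
Final: r_3 = 28, and one checks f(r_3) ≡ 0 mod 3^4.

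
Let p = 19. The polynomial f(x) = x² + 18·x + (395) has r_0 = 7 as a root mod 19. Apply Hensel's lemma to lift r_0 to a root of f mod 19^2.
r_1 = 102 (mod 361)

Hensel: r_{i+1} = r_i − f(r_i)·(f′(r_i))^{-1} mod 19^{i+2}, f′(x) = 2x + 18. Iterate:
  r_0 = 7 (mod 19)
  r_1 = 102 (mod 361)
Final: r = 102 satisfies f(r) ≡ 0 mod 19^2.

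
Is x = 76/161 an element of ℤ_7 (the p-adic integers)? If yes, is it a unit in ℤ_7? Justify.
x ∉ ℤ_7 (v_7(x) = -1 < 0)

ℤ_7 = {x ∈ ℚ_7 : v_7(x) ≥ 0} and ℤ_7^× = {x ∈ ℤ_7 : v_7(x) = 0}. Here v_7(76/161) = v_7(num) − v_7(den) = -1; compare against these criteria.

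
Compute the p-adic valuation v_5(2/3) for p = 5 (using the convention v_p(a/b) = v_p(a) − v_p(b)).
v_5(2/3) = 0

Factor powers of 5 from the numerator and denominator of the reduced fraction: 2 = 5^0 · 2 and 3 = 5^0 · 3. Apply v_p(a/b) = v_p(a) − v_p(b): v_5(2/3) = 0 − 0 = 0.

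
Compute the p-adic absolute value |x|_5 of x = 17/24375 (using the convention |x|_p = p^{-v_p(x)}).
|17/24375|_5 = 625

Step 1 — compute v_5(x) by factoring powers of 5 out of the numerator and denominator: v_5(17/24375) = -4. Step 2 — apply |x|_p = p^{-v_p(x)} = 5^{4} = 625.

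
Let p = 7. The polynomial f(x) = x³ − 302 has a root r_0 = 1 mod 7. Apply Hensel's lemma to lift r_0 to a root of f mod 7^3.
r_2 = 134 (mod 343)

Hensel: r_{i+1} = r_i − f(r_i)/f′(r_i) mod 7^{i+2}, where f′(x) = 3x². Iterate:
  r_0 = 1 (mod 7)
  r_1 = 36 (mod 49)
  r_2 = 134 (mod 343)
Final: r = 134 with f(r) ≡ 0 mod 7^3.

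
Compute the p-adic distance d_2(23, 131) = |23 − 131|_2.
d_2(23, 131) = 1/4

Step 1 — x − y = 23 − 131 = -108. Step 2 — v_2(-108) = 2 (factor: -108 = −(2^2 · 27); the sign does not affect v_p). Step 3 — |x − y|_2 = 2^{-2} = 1/4.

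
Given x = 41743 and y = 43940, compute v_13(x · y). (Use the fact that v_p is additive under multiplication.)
v_13(1834187420) = 6

v_p(x) = 3 (factor: 41743 = 13^3 · 19); v_p(y) = 3 (factor: 43940 = 13^3 · 20). Additivity: v_p(xy) = v_p(x) + v_p(y) = 3 + 3 = 6. (Direct check: xy = 1834187420 = 13^6 · (380).)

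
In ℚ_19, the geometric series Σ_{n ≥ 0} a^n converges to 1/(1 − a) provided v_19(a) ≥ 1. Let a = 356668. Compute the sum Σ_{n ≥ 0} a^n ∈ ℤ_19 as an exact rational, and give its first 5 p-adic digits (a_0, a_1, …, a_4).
Σ a^n = 1/(1 − a) = -1/356667;  first 5 digits = (1, 0, 0, 14, 2)

v_19(a) = 3 ≥ 1, so the series converges in ℤ_19 to 1/(1 − a) = 1/(1 − 356668) = -1/356667. Expand this rational in ℤ_19: compute digits iteratively via d_i = x_i mod 19, x_{i+1} = (x_i − d_i)/19. The first 5 digits are (1, 0, 0, 14, 2).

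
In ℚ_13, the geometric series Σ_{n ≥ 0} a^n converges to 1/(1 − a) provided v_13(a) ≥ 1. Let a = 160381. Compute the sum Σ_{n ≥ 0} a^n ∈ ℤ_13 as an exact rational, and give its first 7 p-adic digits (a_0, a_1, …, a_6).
Σ a^n = 1/(1 − a) = -1/160380;  first 7 digits = (1, 0, 0, 8, 5, 0, 12)

v_13(a) = 3 ≥ 1, so the series converges in ℤ_13 to 1/(1 − a) = 1/(1 − 160381) = -1/160380. Expand this rational in ℤ_13: compute digits iteratively via d_i = x_i mod 13, x_{i+1} = (x_i − d_i)/13. The first 7 digits are (1, 0, 0, 8, 5, 0, 12).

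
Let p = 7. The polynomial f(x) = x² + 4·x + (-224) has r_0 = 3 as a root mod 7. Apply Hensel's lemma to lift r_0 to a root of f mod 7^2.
r_1 = 38 (mod 49)

Hensel: r_{i+1} = r_i − f(r_i)·(f′(r_i))^{-1} mod 7^{i+2}, f′(x) = 2x + 4. Iterate:
  r_0 = 3 (mod 7)
  r_1 = 38 (mod 49)
Final: r = 38 satisfies f(r) ≡ 0 mod 7^2.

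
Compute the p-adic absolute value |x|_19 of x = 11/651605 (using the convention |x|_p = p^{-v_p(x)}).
|11/651605|_19 = 130321

Step 1 — compute v_19(x) by factoring powers of 19 out of the numerator and denominator: v_19(11/651605) = -4. Step 2 — apply |x|_p = p^{-v_p(x)} = 19^{4} = 130321.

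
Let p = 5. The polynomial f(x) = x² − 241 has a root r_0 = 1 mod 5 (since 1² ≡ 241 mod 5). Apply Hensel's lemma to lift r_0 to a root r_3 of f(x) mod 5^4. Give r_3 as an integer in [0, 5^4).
r_3 = 46 (mod 625)

Hensel's recurrence: r_{i+1} = r_i − f(r_i)·(f′(r_i))^{-1} mod 5^{i+2}, with f′(x) = 2x. Iterate:
  r_0 = 1 (mod 5)
  r_1 = 21 (mod 25)
  r_2 = 46 (mod 125)
  r_3 = 46 (mod 625)
Final: r_3 = 46, and one checks f(r_3) ≡ 0 mod 5^4.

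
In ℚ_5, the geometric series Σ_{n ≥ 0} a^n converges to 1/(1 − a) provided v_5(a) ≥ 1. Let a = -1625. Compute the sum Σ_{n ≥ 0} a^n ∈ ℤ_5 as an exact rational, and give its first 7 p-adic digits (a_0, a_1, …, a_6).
Σ a^n = 1/(1 − a) = 1/1626;  first 7 digits = (1, 0, 0, 2, 2, 4, 3)

v_5(a) = 3 ≥ 1, so the series converges in ℤ_5 to 1/(1 − a) = 1/(1 − (-1625)) = 1/1626. Expand this rational in ℤ_5: compute digits iteratively via d_i = x_i mod 5, x_{i+1} = (x_i − d_i)/5. The first 7 digits are (1, 0, 0, 2, 2, 4, 3).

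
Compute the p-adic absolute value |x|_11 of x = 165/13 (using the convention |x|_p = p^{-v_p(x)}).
|165/13|_11 = 1/11

Step 1 — compute v_11(x) by factoring powers of 11 out of the numerator and denominator: v_11(165/13) = 1. Step 2 — apply |x|_p = p^{-v_p(x)} = 11^{-1} = 1/11.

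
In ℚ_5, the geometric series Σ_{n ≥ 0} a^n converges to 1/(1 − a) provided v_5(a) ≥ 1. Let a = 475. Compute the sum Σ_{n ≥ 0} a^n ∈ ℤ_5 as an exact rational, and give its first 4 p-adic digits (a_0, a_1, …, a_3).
Σ a^n = 1/(1 − a) = -1/474;  first 4 digits = (1, 0, 4, 3)

v_5(a) = 2 ≥ 1, so the series converges in ℤ_5 to 1/(1 − a) = 1/(1 − 475) = -1/474. Expand this rational in ℤ_5: compute digits iteratively via d_i = x_i mod 5, x_{i+1} = (x_i − d_i)/5. The first 4 digits are (1, 0, 4, 3).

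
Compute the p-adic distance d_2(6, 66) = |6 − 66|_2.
d_2(6, 66) = 1/4

Step 1 — x − y = 6 − 66 = -60. Step 2 — v_2(-60) = 2 (factor: -60 = −(2^2 · 15); the sign does not affect v_p). Step 3 — |x − y|_2 = 2^{-2} = 1/4.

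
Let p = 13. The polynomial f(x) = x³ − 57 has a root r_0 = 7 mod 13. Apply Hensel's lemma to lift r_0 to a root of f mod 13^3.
r_2 = 1879 (mod 2197)

Hensel: r_{i+1} = r_i − f(r_i)/f′(r_i) mod 13^{i+2}, where f′(x) = 3x². Iterate:
  r_0 = 7 (mod 13)
  r_1 = 20 (mod 169)
  r_2 = 1879 (mod 2197)
Final: r = 1879 with f(r) ≡ 0 mod 13^3.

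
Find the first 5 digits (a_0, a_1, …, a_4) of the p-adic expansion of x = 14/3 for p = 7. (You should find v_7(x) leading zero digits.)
(a_0, …, a_4) = (0, 3, 2, 2, 2)

v_7(14/3) = 1, so a_0 = ... = a_0 = 0. Factor out: x = 7^1 · u with u = 2/3 a unit in ℤ_7. Expand u iteratively via a_{v+i} = u_i mod 7, u_{i+1} = (u_i − a_{v+i})/7:
  u_0 = 2/3;  a_1 = 3;  u_1 = (u_0 − 3)/7 = -1/3
  u_1 = -1/3;  a_2 = 2;  u_2 = (u_1 − 2)/7 = -1/3
  u_2 = -1/3;  a_3 = 2;  u_3 = (u_2 − 2)/7 = -1/3
  u_3 = -1/3;  a_4 = 2;  u_4 = (u_3 − 2)/7 = -1/3
Digits: (0, 3, 2, 2, 2).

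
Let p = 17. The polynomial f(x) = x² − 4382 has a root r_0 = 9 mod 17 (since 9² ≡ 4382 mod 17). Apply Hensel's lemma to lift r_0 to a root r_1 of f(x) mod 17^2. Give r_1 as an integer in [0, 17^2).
r_1 = 264 (mod 289)

Hensel's recurrence: r_{i+1} = r_i − f(r_i)·(f′(r_i))^{-1} mod 17^{i+2}, with f′(x) = 2x. Iterate:
  r_0 = 9 (mod 17)
  r_1 = 264 (mod 289)
Final: r_1 = 264, and one checks f(r_1) ≡ 0 mod 17^2.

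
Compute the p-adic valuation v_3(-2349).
v_3(-2349) = 4

v_3(n) is the largest exponent k such that 3^k divides n. Factor out: -2349 = -3^4 · 29. (Sign doesn't affect v_p.) So v_3(-2349) = 4.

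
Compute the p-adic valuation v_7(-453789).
v_7(-453789) = 5

v_7(n) is the largest exponent k such that 7^k divides n. Factor out: -453789 = -7^5 · 27. (Sign doesn't affect v_p.) So v_7(-453789) = 5.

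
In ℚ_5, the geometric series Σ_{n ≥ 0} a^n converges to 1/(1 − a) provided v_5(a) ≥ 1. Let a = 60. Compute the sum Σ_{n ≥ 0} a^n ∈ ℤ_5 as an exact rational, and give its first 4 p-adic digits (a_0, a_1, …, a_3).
Σ a^n = 1/(1 − a) = -1/59;  first 4 digits = (1, 2, 1, 2)

v_5(a) = 1 ≥ 1, so the series converges in ℤ_5 to 1/(1 − a) = 1/(1 − 60) = -1/59. Expand this rational in ℤ_5: compute digits iteratively via d_i = x_i mod 5, x_{i+1} = (x_i − d_i)/5. The first 4 digits are (1, 2, 1, 2).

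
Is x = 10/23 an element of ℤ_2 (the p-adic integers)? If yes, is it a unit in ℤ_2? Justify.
x ∈ ℤ_2 but not a unit; v_2(x) = 1 > 0

ℤ_2 = {x ∈ ℚ_2 : v_2(x) ≥ 0} and ℤ_2^× = {x ∈ ℤ_2 : v_2(x) = 0}. Here v_2(10/23) = v_2(num) − v_2(den) = 1; compare against these criteria.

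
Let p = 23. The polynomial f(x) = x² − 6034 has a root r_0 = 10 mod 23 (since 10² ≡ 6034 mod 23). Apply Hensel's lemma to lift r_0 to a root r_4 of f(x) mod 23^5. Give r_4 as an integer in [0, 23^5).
r_4 = 905796 (mod 6436343)

Hensel's recurrence: r_{i+1} = r_i − f(r_i)·(f′(r_i))^{-1} mod 23^{i+2}, with f′(x) = 2x. Iterate:
  r_0 = 10 (mod 23)
  r_1 = 148 (mod 529)
  r_2 = 5438 (mod 12167)
  r_3 = 66273 (mod 279841)
  r_4 = 905796 (mod 6436343)
Final: r_4 = 905796, and one checks f(r_4) ≡ 0 mod 23^5.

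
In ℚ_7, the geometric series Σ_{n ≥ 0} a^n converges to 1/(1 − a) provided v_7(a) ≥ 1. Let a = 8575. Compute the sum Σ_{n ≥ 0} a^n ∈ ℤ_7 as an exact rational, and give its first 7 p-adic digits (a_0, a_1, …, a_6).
Σ a^n = 1/(1 − a) = -1/8574;  first 7 digits = (1, 0, 0, 4, 3, 0, 2)

v_7(a) = 3 ≥ 1, so the series converges in ℤ_7 to 1/(1 − a) = 1/(1 − 8575) = -1/8574. Expand this rational in ℤ_7: compute digits iteratively via d_i = x_i mod 7, x_{i+1} = (x_i − d_i)/7. The first 7 digits are (1, 0, 0, 4, 3, 0, 2).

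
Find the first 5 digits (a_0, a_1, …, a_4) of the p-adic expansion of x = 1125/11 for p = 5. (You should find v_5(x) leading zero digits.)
(a_0, …, a_4) = (0, 0, 0, 4, 3)

v_5(1125/11) = 3, so a_0 = ... = a_2 = 0. Factor out: x = 5^3 · u with u = 9/11 a unit in ℤ_5. Expand u iteratively via a_{v+i} = u_i mod 5, u_{i+1} = (u_i − a_{v+i})/5:
  u_0 = 9/11;  a_3 = 4;  u_1 = (u_0 − 4)/5 = -7/11
  u_1 = -7/11;  a_4 = 3;  u_2 = (u_1 − 3)/5 = -8/11
Digits: (0, 0, 0, 4, 3).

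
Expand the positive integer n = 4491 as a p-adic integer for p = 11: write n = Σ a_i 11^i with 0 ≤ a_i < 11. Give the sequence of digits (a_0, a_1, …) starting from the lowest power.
(a_0, a_1, …) = (3, 1, 4, 3)

Repeated division by 11 gives the digits low-to-high: 4491 = 3 + 1·11^1 + 4·11^2 + 3·11^3. Digit sequence: (3, 1, 4, 3).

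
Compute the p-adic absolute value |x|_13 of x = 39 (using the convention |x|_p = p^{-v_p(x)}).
|39|_13 = 1/13

Step 1 — compute v_13(x) by factoring powers of 13 out of the numerator and denominator: v_13(39) = 1. Step 2 — apply |x|_p = p^{-v_p(x)} = 13^{-1} = 1/13.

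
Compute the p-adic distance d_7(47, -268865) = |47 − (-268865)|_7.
d_7(47, -268865) = 1/16807

Step 1 — x − y = 47 − (-268865) = 268912. Step 2 — v_7(268912) = 5 (factor: 268912 = (7^5 · 16); the sign does not affect v_p). Step 3 — |x − y|_7 = 7^{-5} = 1/16807.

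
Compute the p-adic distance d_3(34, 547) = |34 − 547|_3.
d_3(34, 547) = 1/27

Step 1 — x − y = 34 − 547 = -513. Step 2 — v_3(-513) = 3 (factor: -513 = −(3^3 · 19); the sign does not affect v_p). Step 3 — |x − y|_3 = 3^{-3} = 1/27.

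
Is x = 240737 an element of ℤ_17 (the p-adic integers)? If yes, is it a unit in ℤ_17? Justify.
x ∈ ℤ_17 but not a unit; v_17(x) = 3 > 0

ℤ_17 = {x ∈ ℚ_17 : v_17(x) ≥ 0} and ℤ_17^× = {x ∈ ℤ_17 : v_17(x) = 0}. Here v_17(240737) = v_17(num) − v_17(den) = 3; compare against these criteria.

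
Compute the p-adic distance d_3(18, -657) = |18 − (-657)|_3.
d_3(18, -657) = 1/27

Step 1 — x − y = 18 − (-657) = 675. Step 2 — v_3(675) = 3 (factor: 675 = (3^3 · 25); the sign does not affect v_p). Step 3 — |x − y|_3 = 3^{-3} = 1/27.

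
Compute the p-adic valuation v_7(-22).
v_7(-22) = 0

v_7(n) is the largest exponent k such that 7^k divides n. Factor out: -22 = -7^0 · 22. (Sign doesn't affect v_p.) So v_7(-22) = 0.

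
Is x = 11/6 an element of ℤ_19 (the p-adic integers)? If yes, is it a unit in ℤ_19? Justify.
x ∈ ℤ_19^× (unit); v_19(x) = 0

ℤ_19 = {x ∈ ℚ_19 : v_19(x) ≥ 0} and ℤ_19^× = {x ∈ ℤ_19 : v_19(x) = 0}. Here v_19(11/6) = v_19(num) − v_19(den) = 0; compare against these criteria.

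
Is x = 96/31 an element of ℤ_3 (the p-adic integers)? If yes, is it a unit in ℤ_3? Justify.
x ∈ ℤ_3 but not a unit; v_3(x) = 1 > 0

ℤ_3 = {x ∈ ℚ_3 : v_3(x) ≥ 0} and ℤ_3^× = {x ∈ ℤ_3 : v_3(x) = 0}. Here v_3(96/31) = v_3(num) − v_3(den) = 1; compare against these criteria.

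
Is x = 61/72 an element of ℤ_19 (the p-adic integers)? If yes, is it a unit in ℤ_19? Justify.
x ∈ ℤ_19^× (unit); v_19(x) = 0

ℤ_19 = {x ∈ ℚ_19 : v_19(x) ≥ 0} and ℤ_19^× = {x ∈ ℤ_19 : v_19(x) = 0}. Here v_19(61/72) = v_19(num) − v_19(den) = 0; compare against these criteria.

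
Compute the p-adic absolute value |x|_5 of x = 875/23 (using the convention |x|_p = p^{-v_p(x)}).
|875/23|_5 = 1/125

Step 1 — compute v_5(x) by factoring powers of 5 out of the numerator and denominator: v_5(875/23) = 3. Step 2 — apply |x|_p = p^{-v_p(x)} = 5^{-3} = 1/125.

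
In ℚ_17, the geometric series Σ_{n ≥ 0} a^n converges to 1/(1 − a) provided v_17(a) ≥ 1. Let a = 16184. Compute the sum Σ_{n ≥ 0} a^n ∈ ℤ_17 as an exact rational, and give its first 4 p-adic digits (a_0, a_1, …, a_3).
Σ a^n = 1/(1 − a) = -1/16183;  first 4 digits = (1, 0, 5, 3)

v_17(a) = 2 ≥ 1, so the series converges in ℤ_17 to 1/(1 − a) = 1/(1 − 16184) = -1/16183. Expand this rational in ℤ_17: compute digits iteratively via d_i = x_i mod 17, x_{i+1} = (x_i − d_i)/17. The first 4 digits are (1, 0, 5, 3).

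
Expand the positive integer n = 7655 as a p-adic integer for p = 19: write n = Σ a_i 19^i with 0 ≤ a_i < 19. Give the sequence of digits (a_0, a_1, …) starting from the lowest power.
(a_0, a_1, …) = (17, 3, 2, 1)

Repeated division by 19 gives the digits low-to-high: 7655 = 17 + 3·19^1 + 2·19^2 + 1·19^3. Digit sequence: (17, 3, 2, 1).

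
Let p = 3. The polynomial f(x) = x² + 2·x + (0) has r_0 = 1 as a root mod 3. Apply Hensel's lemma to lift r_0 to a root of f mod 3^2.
r_1 = 7 (mod 9)

Hensel: r_{i+1} = r_i − f(r_i)·(f′(r_i))^{-1} mod 3^{i+2}, f′(x) = 2x + 2. Iterate:
  r_0 = 1 (mod 3)
  r_1 = 7 (mod 9)
Final: r = 7 satisfies f(r) ≡ 0 mod 3^2.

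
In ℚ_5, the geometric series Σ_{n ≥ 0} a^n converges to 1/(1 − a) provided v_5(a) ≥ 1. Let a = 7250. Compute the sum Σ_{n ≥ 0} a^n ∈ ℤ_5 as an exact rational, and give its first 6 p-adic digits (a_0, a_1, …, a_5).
Σ a^n = 1/(1 − a) = -1/7249;  first 6 digits = (1, 0, 0, 3, 1, 2)

v_5(a) = 3 ≥ 1, so the series converges in ℤ_5 to 1/(1 − a) = 1/(1 − 7250) = -1/7249. Expand this rational in ℤ_5: compute digits iteratively via d_i = x_i mod 5, x_{i+1} = (x_i − d_i)/5. The first 6 digits are (1, 0, 0, 3, 1, 2).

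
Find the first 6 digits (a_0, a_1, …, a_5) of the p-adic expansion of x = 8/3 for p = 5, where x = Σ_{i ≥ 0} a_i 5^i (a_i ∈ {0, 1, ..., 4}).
(a_0, …, a_5) = (1, 2, 3, 1, 3, 1)

v_5(8/3) = 0 (numerator and denominator both coprime to 5), so x ∈ ℤ_5^×. Compute digits iteratively via a_i = x_i mod 5, x_{i+1} = (x_i − a_i)/5, with x_0 = x:
  x_0 = 8/3;  a_0 = 1;  x_1 = (x_0 − 1)/5 = 1/3
  x_1 = 1/3;  a_1 = 2;  x_2 = (x_1 − 2)/5 = -1/3
  x_2 = -1/3;  a_2 = 3;  x_3 = (x_2 − 3)/5 = -2/3
  x_3 = -2/3;  a_3 = 1;  x_4 = (x_3 − 1)/5 = -1/3
  x_4 = -1/3;  a_4 = 3;  x_5 = (x_4 − 3)/5 = -2/3
  x_5 = -2/3;  a_5 = 1;  x_6 = (x_5 − 1)/5 = -1/3
Digits: (1, 2, 3, 1, 3, 1).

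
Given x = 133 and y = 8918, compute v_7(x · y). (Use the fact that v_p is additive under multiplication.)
v_7(1186094) = 4

v_p(x) = 1 (factor: 133 = 7^1 · 19); v_p(y) = 3 (factor: 8918 = 7^3 · 26). Additivity: v_p(xy) = v_p(x) + v_p(y) = 1 + 3 = 4. (Direct check: xy = 1186094 = 7^4 · (494).)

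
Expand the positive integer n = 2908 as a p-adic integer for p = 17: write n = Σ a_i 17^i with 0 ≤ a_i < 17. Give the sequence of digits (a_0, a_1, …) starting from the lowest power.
(a_0, a_1, …) = (1, 1, 10)

Repeated division by 17 gives the digits low-to-high: 2908 = 1 + 1·17^1 + 10·17^2. Digit sequence: (1, 1, 10).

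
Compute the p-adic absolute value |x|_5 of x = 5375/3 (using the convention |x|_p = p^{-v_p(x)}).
|5375/3|_5 = 1/125

Step 1 — compute v_5(x) by factoring powers of 5 out of the numerator and denominator: v_5(5375/3) = 3. Step 2 — apply |x|_p = p^{-v_p(x)} = 5^{-3} = 1/125.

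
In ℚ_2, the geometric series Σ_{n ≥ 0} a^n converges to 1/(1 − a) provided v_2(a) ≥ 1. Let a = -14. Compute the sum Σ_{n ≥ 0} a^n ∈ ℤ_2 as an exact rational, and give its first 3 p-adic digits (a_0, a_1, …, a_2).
Σ a^n = 1/(1 − a) = 1/15;  first 3 digits = (1, 1, 1)

v_2(a) = 1 ≥ 1, so the series converges in ℤ_2 to 1/(1 − a) = 1/(1 − (-14)) = 1/15. Expand this rational in ℤ_2: compute digits iteratively via d_i = x_i mod 2, x_{i+1} = (x_i − d_i)/2. The first 3 digits are (1, 1, 1).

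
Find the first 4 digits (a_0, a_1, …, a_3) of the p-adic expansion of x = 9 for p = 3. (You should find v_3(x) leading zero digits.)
(a_0, …, a_3) = (0, 0, 1, 0)

v_3(9) = 2, so a_0 = ... = a_1 = 0. Factor out: x = 3^2 · u with u = 1 a unit in ℤ_3. Expand u iteratively via a_{v+i} = u_i mod 3, u_{i+1} = (u_i − a_{v+i})/3:
  u_0 = 1;  a_2 = 1;  u_1 = (u_0 − 1)/3 = 0
  u_1 = 0;  a_3 = 0;  u_2 = (u_1 − 0)/3 = 0
Digits: (0, 0, 1, 0).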